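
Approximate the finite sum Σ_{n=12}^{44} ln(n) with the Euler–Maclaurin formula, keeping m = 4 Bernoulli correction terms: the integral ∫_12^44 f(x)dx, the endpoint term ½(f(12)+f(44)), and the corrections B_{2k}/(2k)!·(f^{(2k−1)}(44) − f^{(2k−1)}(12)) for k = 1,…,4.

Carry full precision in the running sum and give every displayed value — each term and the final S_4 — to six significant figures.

S_4 ≈ 107.815

Integral: ∫_12^44 ln(x) dx = 104.685.
½[f(12) + f(44)] = ½[2.48491 + 3.78419] = 3.13455.
Running total after boundary: 107.820.
Correction k=1: B_{2}/2! · (f^{(1)}(44) − f^{(1)}(12)) = 1/12 · (0.0227273 − 0.0833333) = -0.00505051.
After k=1: 107.815.
Correction k=2: B_{4}/4! · (f^{(3)}(44) − f^{(3)}(12)) = −1/720 · (2.34786e-05 − 0.00115741) = 1.57490e-06.
After k=2: 107.815.
Correction k=3: B_{6}/6! · (f^{(5)}(44) − f^{(5)}(12)) = 1/30240 · (1.45528e-07 − 9.64506e-05) = -3.18469e-09.
After k=3: 107.815.
Correction k=4: B_{8}/8! · (f^{(7)}(44) − f^{(7)}(12)) = −1/1209600 · (2.25509e-09 − 2.00939e-05) = 1.66101e-11.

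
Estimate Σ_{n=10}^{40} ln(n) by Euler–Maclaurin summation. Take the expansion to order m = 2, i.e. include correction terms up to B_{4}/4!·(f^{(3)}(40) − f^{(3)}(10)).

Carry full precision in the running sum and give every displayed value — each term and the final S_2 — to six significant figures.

Integral: ∫_10^40 ln(x) dx = 94.5293.
Endpoint term: (f(10) + f(40))/2 = (2.30259 + 3.68888)/2 = 2.99573.
Integral + boundary = 97.5251.
Order-1 term: 1/12 · (0.0250000 − 0.100000) = -0.00625000.
Partial sum through k=1: 97.5188.
Order-2 term: −1/720 · (3.12500e-05 − 0.00200000) = 2.73437e-06.

S_2 ≈ 97.5188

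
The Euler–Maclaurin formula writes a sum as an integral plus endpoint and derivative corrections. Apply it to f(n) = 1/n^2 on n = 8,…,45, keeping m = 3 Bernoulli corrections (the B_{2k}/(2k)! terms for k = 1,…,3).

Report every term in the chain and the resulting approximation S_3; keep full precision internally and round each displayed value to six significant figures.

∫_8^45 1/x^2 dx evaluates to 0.102778.
Endpoint term: (f(8) + f(45))/2 = (0.0156250 + 0.000493827)/2 = 0.00805941.
So far: 0.110837.
Order-1 term: 1/12 · (-2.19479e-05 − (-0.00390625)) = 0.000323692.
Running total after k=1: 0.111161.
Order-2 term: −1/720 · (-1.30061e-07 − (-0.000732422)) = -1.01707e-06.
Running total after k=2: 0.111160.
Order-3 term: 1/30240 · (-1.92684e-09 − (-0.000343323)) = 1.13532e-08.

S_3 ≈ 0.111160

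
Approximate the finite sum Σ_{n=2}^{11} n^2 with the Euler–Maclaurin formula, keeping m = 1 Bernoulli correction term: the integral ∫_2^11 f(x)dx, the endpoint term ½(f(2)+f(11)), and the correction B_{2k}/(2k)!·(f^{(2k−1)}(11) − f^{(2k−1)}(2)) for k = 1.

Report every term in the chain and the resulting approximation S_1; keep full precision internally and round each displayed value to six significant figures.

∫_2^11 x^2 dx evaluates to 441.000.
Endpoint term: (f(2) + f(11))/2 = (4.00000 + 121.000)/2 = 62.5000.
Integral + boundary = 503.500.
k=1: B_{2}/(2)! × [f^{(1)}(11) − f^{(1)}(2)] = 1/12 × (22.0000 − 4.00000) = 1.50000.

S_1 ≈ 505.000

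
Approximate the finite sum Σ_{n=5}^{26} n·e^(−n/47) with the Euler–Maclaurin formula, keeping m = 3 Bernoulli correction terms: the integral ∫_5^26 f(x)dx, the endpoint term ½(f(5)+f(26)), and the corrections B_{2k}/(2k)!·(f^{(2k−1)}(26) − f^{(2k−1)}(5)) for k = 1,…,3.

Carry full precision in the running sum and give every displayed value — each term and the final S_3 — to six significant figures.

S_3 ≈ 233.823

The integral term ∫_5^26 x·e^(−x/47) dx = 224.145.
Boundary: ½(f(5) + f(26)) = ½(4.49540 + 14.9529) = 9.72415.
Running total after boundary: 233.869.
Correction k=1: B_{2}/2! · (f^{(1)}(26) − f^{(1)}(5)) = 1/12 · (0.256965 − 0.803433) = -0.0455391.
Running total after k=1: 233.823.
Correction k=2: B_{4}/4! · (f^{(3)}(26) − f^{(3)}(5)) = −1/720 · (0.000637025 − 0.00117772) = 7.50972e-07.
Running total after k=2: 233.823.
Correction k=3: B_{6}/6! · (f^{(5)}(26) − f^{(5)}(5)) = 1/30240 · (5.24094e-07 − 9.01648e-07) = -1.24853e-11.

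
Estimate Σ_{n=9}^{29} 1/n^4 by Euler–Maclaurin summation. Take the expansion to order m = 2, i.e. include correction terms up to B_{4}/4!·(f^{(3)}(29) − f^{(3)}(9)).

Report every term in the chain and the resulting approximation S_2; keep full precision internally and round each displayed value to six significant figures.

S_2 ≈ 0.000526089

The integral term ∫_9^29 1/x^4 dx = 0.000443580.
½[f(9) + f(29)] = ½[0.000152416 + 1.41387e-06] = 7.69148e-05.
Integral + boundary = 0.000520495.
k=1: B_{2}/(2)! × [f^{(1)}(29) − f^{(1)}(9)] = 1/12 × (-1.95016e-07 − (-6.77404e-05)) = 5.62878e-06.
Partial sum through k=1: 0.000526124.
k=2: B_{4}/(4)! × [f^{(3)}(29) − f^{(3)}(9)] = −1/720 × (-6.95657e-09 − (-2.50890e-05)) = -3.48362e-08.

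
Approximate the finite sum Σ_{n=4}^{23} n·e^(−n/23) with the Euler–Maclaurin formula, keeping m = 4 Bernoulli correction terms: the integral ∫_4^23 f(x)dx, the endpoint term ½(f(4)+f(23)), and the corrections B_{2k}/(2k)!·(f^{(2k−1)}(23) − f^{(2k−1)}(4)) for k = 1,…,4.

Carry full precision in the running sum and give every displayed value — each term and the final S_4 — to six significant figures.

The integral term ∫_4^23 x·e^(−x/23) dx = 132.653.
½[f(4) + f(23)] = ½[3.36148 + 8.46123] = 5.91135.
Running total after boundary: 138.565.
Order-1 term: 1/12 · (0.00000 − 0.694219) = -0.0578516.
After k=1: 138.507.
Order-2 term: −1/720 · (0.00139085 − 0.00448952) = 4.30372e-06.
After k=2: 138.507.
Order-3 term: 1/30240 · (5.25841e-06 − 1.44929e-05) = -3.05372e-10.
After k=3: 138.507.
Order-4 term: −1/1209600 · (1.49104e-08 − 3.87503e-08) = 1.97089e-14.

S_4 ≈ 138.507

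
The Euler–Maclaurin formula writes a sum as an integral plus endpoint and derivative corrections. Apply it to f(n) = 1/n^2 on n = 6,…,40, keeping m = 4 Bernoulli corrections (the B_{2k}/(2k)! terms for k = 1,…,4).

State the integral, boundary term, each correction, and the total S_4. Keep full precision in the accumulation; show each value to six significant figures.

Integral: ∫_6^40 1/x^2 dx = 0.141667.
Endpoint term: (f(6) + f(40))/2 = (0.0277778 + 0.000625000)/2 = 0.0142014.
Running total after boundary: 0.155868.
k=1: B_{2}/(2)! × [f^{(1)}(40) − f^{(1)}(6)] = 1/12 × (-3.12500e-05 − (-0.00925926)) = 0.000769001.
Running total after k=1: 0.156637.
k=2: B_{4}/(4)! × [f^{(3)}(40) − f^{(3)}(6)] = −1/720 × (-2.34375e-07 − (-0.00308642)) = -4.28637e-06.
Running total after k=2: 0.156633.
k=3: B_{6}/(6)! × [f^{(5)}(40) − f^{(5)}(6)] = 1/30240 × (-4.39453e-09 − (-0.00257202)) = 8.50533e-08.
Running total after k=3: 0.156633.
k=4: B_{8}/(8)! × [f^{(7)}(40) − f^{(7)}(6)] = −1/1209600 × (-1.53809e-10 − (-0.00400091)) = -3.30763e-09.

S_4 ≈ 0.156633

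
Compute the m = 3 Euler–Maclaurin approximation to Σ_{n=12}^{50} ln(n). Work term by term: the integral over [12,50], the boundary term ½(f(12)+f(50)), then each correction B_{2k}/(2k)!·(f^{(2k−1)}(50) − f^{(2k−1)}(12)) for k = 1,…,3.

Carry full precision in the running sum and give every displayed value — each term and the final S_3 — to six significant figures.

Integral: ∫_12^50 ln(x) dx = 127.782.
½[f(12) + f(50)] = ½[2.48491 + 3.91202] = 3.19846.
Integral + boundary = 130.981.
k=1: B_{2}/(2)! × [f^{(1)}(50) − f^{(1)}(12)] = 1/12 × (0.0200000 − 0.0833333) = -0.00527778.
Partial sum through k=1: 130.975.
k=2: B_{4}/(4)! × [f^{(3)}(50) − f^{(3)}(12)] = −1/720 × (1.60000e-05 − 0.00115741) = 1.58529e-06.
Partial sum through k=2: 130.975.
k=3: B_{6}/(6)! × [f^{(5)}(50) − f^{(5)}(12)] = 1/30240 × (7.68000e-08 − 9.64506e-05) = -3.18696e-09.

S_3 ≈ 130.975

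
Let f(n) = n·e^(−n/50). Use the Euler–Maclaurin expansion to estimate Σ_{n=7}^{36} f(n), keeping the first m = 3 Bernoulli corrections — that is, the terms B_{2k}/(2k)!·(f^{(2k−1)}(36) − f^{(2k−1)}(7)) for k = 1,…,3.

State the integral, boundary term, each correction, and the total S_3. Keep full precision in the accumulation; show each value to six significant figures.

S_3 ≈ 396.390

The integral term ∫_7^36 x·e^(−x/50) dx = 384.636.
½[f(7) + f(36)] = ½[6.08551 + 17.5231] = 11.8043.
Integral + boundary = 396.441.
Order-1 term: 1/12 · (0.136291 − 0.747648) = -0.0509465.
Running total after k=1: 396.390.
Order-2 term: −1/720 · (0.000443918 − 0.000994546) = 7.64761e-07.
Running total after k=2: 396.390.
Order-3 term: 1/30240 · (3.33328e-07 − 6.76013e-07) = -1.13322e-11.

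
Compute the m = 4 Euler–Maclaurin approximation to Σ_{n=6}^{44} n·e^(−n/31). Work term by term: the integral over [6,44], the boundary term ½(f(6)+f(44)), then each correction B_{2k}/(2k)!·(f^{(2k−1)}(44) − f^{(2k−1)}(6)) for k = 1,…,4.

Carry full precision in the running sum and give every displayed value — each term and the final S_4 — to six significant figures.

The integral term ∫_6^44 x·e^(−x/31) dx = 382.815.
Endpoint term: (f(6) + f(44))/2 = (4.94418 + 10.6423)/2 = 7.79323.
So far: 390.608.
Order-1 term: 1/12 · (-0.101429 − 0.664540) = -0.0638308.
Running total after k=1: 390.544.
Order-2 term: −1/720 · (0.000397826 − 0.00240645) = 2.78976e-06.
Running total after k=2: 390.544.
Order-3 term: 1/30240 · (9.37770e-07 − 4.28865e-06) = -1.10810e-10.
Running total after k=3: 390.544.
Order-4 term: −1/1209600 · (1.52088e-09 − 6.31966e-09) = 3.96724e-15.

S_4 ≈ 390.544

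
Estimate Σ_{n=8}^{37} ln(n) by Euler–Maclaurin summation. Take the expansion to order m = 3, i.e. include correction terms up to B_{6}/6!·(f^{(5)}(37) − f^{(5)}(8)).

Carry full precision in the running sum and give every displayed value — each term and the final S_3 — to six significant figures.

S_3 ≈ 90.8055

Integral: ∫_8^37 ln(x) dx = 87.9684.
Boundary: ½(f(8) + f(37)) = ½(2.07944 + 3.61092) = 2.84518.
Running total after boundary: 90.8136.
Correction k=1: B_{2}/2! · (f^{(1)}(37) − f^{(1)}(8)) = 1/12 · (0.0270270 − 0.125000) = -0.00816441.
After k=1: 90.8054.
Correction k=2: B_{4}/4! · (f^{(3)}(37) − f^{(3)}(8)) = −1/720 · (3.94843e-05 − 0.00390625) = 5.37051e-06.
After k=2: 90.8055.
Correction k=3: B_{6}/6! · (f^{(5)}(37) − f^{(5)}(8)) = 1/30240 · (3.46101e-07 − 0.000732422) = -2.42089e-08.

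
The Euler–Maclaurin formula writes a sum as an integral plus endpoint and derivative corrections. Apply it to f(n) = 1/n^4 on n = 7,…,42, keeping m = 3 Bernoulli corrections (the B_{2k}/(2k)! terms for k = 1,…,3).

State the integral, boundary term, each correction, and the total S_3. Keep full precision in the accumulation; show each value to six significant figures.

S_3 ≈ 0.00119536

Integral: ∫_7^42 1/x^4 dx = 0.000967318.
Boundary: ½(f(7) + f(42)) = ½(0.000416493 + 3.21368e-07) = 0.000208407.
So far: 0.00117573.
k=1: B_{2}/(2)! × [f^{(1)}(42) − f^{(1)}(7)] = 1/12 × (-3.06065e-08 − (-0.000237996)) = 1.98305e-05.
Running total after k=1: 0.00119556.
k=2: B_{4}/(4)! × [f^{(3)}(42) − f^{(3)}(7)] = −1/720 × (-5.20519e-10 − (-0.000145712)) = -2.02377e-07.
Running total after k=2: 0.00119535.
k=3: B_{6}/(6)! × [f^{(5)}(42) − f^{(5)}(7)] = 1/30240 × (-1.65244e-11 − (-0.000166528)) = 5.50687e-09.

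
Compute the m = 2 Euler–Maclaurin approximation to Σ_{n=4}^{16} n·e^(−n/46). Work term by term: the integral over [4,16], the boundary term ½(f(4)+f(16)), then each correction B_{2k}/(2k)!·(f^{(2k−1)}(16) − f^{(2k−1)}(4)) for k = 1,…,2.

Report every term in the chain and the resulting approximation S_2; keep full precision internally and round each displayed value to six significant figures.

S_2 ≈ 101.757

The integral term ∫_4^16 x·e^(−x/46) dx = 94.3047.
½[f(4) + f(16)] = ½[3.66687 + 11.2995] = 7.48321.
Integral + boundary = 101.788.
k=1: B_{2}/(2)! × [f^{(1)}(16) − f^{(1)}(4)] = 1/12 × (0.460579 − 0.837002) = -0.0313686.
After k=1: 101.757.
k=2: B_{4}/(4)! × [f^{(3)}(16) − f^{(3)}(4)] = −1/720 × (0.000885171 − 0.00126202) = 5.23402e-07.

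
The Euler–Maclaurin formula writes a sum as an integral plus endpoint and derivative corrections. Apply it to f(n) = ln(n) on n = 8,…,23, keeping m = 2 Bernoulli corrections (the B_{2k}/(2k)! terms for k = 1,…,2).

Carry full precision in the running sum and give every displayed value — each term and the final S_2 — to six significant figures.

S_2 ≈ 43.0815

∫_8^23 ln(x) dx evaluates to 40.4808.
½[f(8) + f(23)] = ½[2.07944 + 3.13549] = 2.60747.
Running total after boundary: 43.0883.
k=1: B_{2}/(2)! × [f^{(1)}(23) − f^{(1)}(8)] = 1/12 × (0.0434783 − 0.125000) = -0.00679348.
Running total after k=1: 43.0815.
k=2: B_{4}/(4)! × [f^{(3)}(23) − f^{(3)}(8)] = −1/720 × (0.000164379 − 0.00390625) = 5.19704e-06.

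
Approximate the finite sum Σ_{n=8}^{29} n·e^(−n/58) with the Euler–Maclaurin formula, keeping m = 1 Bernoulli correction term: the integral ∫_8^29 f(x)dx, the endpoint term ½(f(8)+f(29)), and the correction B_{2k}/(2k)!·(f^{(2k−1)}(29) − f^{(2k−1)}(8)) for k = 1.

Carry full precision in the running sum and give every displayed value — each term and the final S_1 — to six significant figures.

The integral term ∫_8^29 x·e^(−x/58) dx = 274.242.
Boundary: ½(f(8) + f(29)) = ½(6.96927 + 17.5894) = 12.2793.
Integral + boundary = 286.521.
k=1: B_{2}/(2)! × [f^{(1)}(29) − f^{(1)}(8)] = 1/12 × (0.303265 − 0.750999) = -0.0373111.

S_1 ≈ 286.484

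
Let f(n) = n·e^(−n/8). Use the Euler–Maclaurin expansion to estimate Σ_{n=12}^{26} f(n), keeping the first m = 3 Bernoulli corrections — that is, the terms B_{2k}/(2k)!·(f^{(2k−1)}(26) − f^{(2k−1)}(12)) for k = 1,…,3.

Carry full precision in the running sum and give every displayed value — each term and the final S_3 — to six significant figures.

S_3 ≈ 26.9991

Integral: ∫_12^26 x·e^(−x/8) dx = 25.1542.
Endpoint term: (f(12) + f(26))/2 = (2.67756 + 1.00813)/2 = 1.84285.
Running total after boundary: 26.9971.
Correction k=1: B_{2}/2! · (f^{(1)}(26) − f^{(1)}(12)) = 1/12 · (-0.0872420 − (-0.111565)) = 0.00202693.
Partial sum through k=1: 26.9991.
Correction k=2: B_{4}/4! · (f^{(3)}(26) − f^{(3)}(12)) = −1/720 · (-0.000151462 − 0.00522961) = 7.47372e-06.
Partial sum through k=2: 26.9991.
Correction k=3: B_{6}/6! · (f^{(5)}(26) − f^{(5)}(12)) = 1/30240 · (1.65661e-05 − 0.000190663) = -5.75717e-09.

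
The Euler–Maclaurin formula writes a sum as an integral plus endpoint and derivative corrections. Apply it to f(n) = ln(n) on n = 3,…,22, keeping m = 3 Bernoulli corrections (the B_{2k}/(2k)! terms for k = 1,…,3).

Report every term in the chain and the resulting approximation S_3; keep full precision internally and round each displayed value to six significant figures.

The integral term ∫_3^22 ln(x) dx = 45.7071.
Boundary: ½(f(3) + f(22)) = ½(1.09861 + 3.09104) = 2.09483.
Integral + boundary = 47.8019.
Order-1 term: 1/12 · (0.0454545 − 0.333333) = -0.0239899.
Running total after k=1: 47.7779.
Order-2 term: −1/720 · (0.000187829 − 0.0740741) = 0.000102620.
Running total after k=2: 47.7780.
Order-3 term: 1/30240 · (4.65691e-06 − 0.0987654) = -3.26590e-06.

S_3 ≈ 47.7780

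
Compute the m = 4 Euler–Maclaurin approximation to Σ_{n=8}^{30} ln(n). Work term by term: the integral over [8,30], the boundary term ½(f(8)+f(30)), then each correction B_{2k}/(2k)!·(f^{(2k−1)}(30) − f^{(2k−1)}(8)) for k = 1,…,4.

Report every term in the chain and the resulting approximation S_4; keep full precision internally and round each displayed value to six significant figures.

S_4 ≈ 66.1331

The integral term ∫_8^30 ln(x) dx = 63.4004.
Endpoint term: (f(8) + f(30))/2 = (2.07944 + 3.40120)/2 = 2.74032.
Integral + boundary = 66.1407.
k=1: B_{2}/(2)! × [f^{(1)}(30) − f^{(1)}(8)] = 1/12 × (0.0333333 − 0.125000) = -0.00763889.
Running total after k=1: 66.1331.
k=2: B_{4}/(4)! × [f^{(3)}(30) − f^{(3)}(8)] = −1/720 × (7.40741e-05 − 0.00390625) = 5.32247e-06.
Running total after k=2: 66.1331.
k=3: B_{6}/(6)! × [f^{(5)}(30) − f^{(5)}(8)] = 1/30240 × (9.87654e-07 − 0.000732422) = -2.41876e-08.
Running total after k=3: 66.1331.
k=4: B_{8}/(8)! × [f^{(7)}(30) − f^{(7)}(8)] = −1/1209600 × (3.29218e-08 − 0.000343323) = 2.83804e-10.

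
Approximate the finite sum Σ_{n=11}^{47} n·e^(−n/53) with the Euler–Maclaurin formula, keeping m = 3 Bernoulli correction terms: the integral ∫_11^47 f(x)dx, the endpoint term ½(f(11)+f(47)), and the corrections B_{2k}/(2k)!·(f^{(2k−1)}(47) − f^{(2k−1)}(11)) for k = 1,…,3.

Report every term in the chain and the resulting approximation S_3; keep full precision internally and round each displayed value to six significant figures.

Integral: ∫_11^47 x·e^(−x/53) dx = 572.786.
½[f(11) + f(47)] = ½[8.93832 + 19.3628] = 14.1506.
Integral + boundary = 586.937.
k=1: B_{2}/(2)! × [f^{(1)}(47) − f^{(1)}(11)] = 1/12 × (0.0466387 − 0.643927) = -0.0497741.
After k=1: 586.887.
k=2: B_{4}/(4)! × [f^{(3)}(47) − f^{(3)}(11)] = −1/720 × (0.000309928 − 0.000807788) = 6.91472e-07.
After k=2: 586.887.
k=3: B_{6}/(6)! × [f^{(5)}(47) − f^{(5)}(11)] = 1/30240 × (2.14757e-07 − 4.93535e-07) = -9.21883e-12.

S_3 ≈ 586.887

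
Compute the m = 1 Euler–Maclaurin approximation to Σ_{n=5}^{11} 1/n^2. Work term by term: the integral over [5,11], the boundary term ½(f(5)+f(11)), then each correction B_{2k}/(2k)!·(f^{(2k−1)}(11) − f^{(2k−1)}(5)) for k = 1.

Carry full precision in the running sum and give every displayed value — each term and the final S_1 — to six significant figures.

The integral term ∫_5^11 1/x^2 dx = 0.109091.
Boundary: ½(f(5) + f(11)) = ½(0.0400000 + 0.00826446) = 0.0241322.
So far: 0.133223.
Correction k=1: B_{2}/2! · (f^{(1)}(11) − f^{(1)}(5)) = 1/12 · (-0.00150263 − (-0.0160000)) = 0.00120811.

S_1 ≈ 0.134431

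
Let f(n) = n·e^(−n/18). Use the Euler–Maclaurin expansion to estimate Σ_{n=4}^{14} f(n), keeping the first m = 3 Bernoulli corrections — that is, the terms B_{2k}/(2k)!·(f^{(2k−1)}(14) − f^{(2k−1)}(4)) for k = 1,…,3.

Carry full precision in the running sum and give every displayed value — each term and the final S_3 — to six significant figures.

The integral term ∫_4^14 x·e^(−x/18) dx = 52.4627.
Boundary: ½(f(4) + f(14)) = ½(3.20295 + 6.43196) = 4.81746.
Running total after boundary: 57.2802.
Correction k=1: B_{2}/2! · (f^{(1)}(14) − f^{(1)}(4)) = 1/12 · (0.102095 − 0.622796) = -0.0433918.
Partial sum through k=1: 57.2368.
Correction k=2: B_{4}/4! · (f^{(3)}(14) − f^{(3)}(4)) = −1/720 · (0.00315107 − 0.00686503) = 5.15828e-06.
Partial sum through k=2: 57.2368.
Correction k=3: B_{6}/6! · (f^{(5)}(14) − f^{(5)}(4)) = 1/30240 · (1.84785e-05 − 3.64440e-05) = -5.94098e-10.

S_3 ≈ 57.2368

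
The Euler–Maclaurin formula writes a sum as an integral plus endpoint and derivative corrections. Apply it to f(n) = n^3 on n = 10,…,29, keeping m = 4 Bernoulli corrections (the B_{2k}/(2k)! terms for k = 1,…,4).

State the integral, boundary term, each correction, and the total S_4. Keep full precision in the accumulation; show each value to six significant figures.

S_4 ≈ 187200

∫_10^29 x^3 dx evaluates to 174320.
½[f(10) + f(29)] = ½[1000.00 + 24389.0] = 12694.5.
So far: 187015.
k=1: B_{2}/(2)! × [f^{(1)}(29) − f^{(1)}(10)] = 1/12 × (2523.00 − 300.000) = 185.250.
Running total after k=1: 187200.
k=2: B_{4}/(4)! × [f^{(3)}(29) − f^{(3)}(10)] = −1/720 × (6.00000 − 6.00000) = 0.00000.
Running total after k=2: 187200.
k=3: B_{6}/(6)! × [f^{(5)}(29) − f^{(5)}(10)] = 1/30240 × (0.00000 − 0.00000) = 0.00000.
Running total after k=3: 187200.
k=4: B_{8}/(8)! × [f^{(7)}(29) − f^{(7)}(10)] = −1/1209600 × (0.00000 − 0.00000) = 0.00000.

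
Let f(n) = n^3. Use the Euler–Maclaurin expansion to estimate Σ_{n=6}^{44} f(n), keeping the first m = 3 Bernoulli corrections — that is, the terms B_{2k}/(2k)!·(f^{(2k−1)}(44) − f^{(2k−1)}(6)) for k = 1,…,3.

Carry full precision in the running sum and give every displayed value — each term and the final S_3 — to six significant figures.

The integral term ∫_6^44 x^3 dx = 936700.
½[f(6) + f(44)] = ½[216.000 + 85184.0] = 42700.0.
So far: 979400.
k=1: B_{2}/(2)! × [f^{(1)}(44) − f^{(1)}(6)] = 1/12 × (5808.00 − 108.000) = 475.000.
After k=1: 979875.
k=2: B_{4}/(4)! × [f^{(3)}(44) − f^{(3)}(6)] = −1/720 × (6.00000 − 6.00000) = 0.00000.
After k=2: 979875.
k=3: B_{6}/(6)! × [f^{(5)}(44) − f^{(5)}(6)] = 1/30240 × (0.00000 − 0.00000) = 0.00000.

S_3 ≈ 979875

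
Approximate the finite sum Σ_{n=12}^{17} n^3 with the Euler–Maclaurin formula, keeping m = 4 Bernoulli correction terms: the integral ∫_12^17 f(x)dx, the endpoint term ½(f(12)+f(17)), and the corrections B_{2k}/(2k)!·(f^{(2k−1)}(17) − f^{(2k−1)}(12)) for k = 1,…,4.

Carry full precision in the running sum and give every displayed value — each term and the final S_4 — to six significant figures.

S_4 ≈ 19053.0

Integral: ∫_12^17 x^3 dx = 15696.2.
Boundary: ½(f(12) + f(17)) = ½(1728.00 + 4913.00) = 3320.50.
Integral + boundary = 19016.8.
k=1: B_{2}/(2)! × [f^{(1)}(17) − f^{(1)}(12)] = 1/12 × (867.000 − 432.000) = 36.2500.
Partial sum through k=1: 19053.0.
k=2: B_{4}/(4)! × [f^{(3)}(17) − f^{(3)}(12)] = −1/720 × (6.00000 − 6.00000) = 0.00000.
Partial sum through k=2: 19053.0.
k=3: B_{6}/(6)! × [f^{(5)}(17) − f^{(5)}(12)] = 1/30240 × (0.00000 − 0.00000) = 0.00000.
Partial sum through k=3: 19053.0.
k=4: B_{8}/(8)! × [f^{(7)}(17) − f^{(7)}(12)] = −1/1209600 × (0.00000 − 0.00000) = 0.00000.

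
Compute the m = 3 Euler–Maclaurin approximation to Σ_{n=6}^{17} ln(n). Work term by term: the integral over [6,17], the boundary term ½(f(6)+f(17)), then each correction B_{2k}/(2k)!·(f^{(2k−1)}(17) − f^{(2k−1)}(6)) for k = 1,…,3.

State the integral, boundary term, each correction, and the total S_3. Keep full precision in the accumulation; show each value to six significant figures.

S_3 ≈ 28.7176

Integral: ∫_6^17 ln(x) dx = 26.4141.
½[f(6) + f(17)] = ½[1.79176 + 2.83321] = 2.31249.
So far: 28.7266.
Order-1 term: 1/12 · (0.0588235 − 0.166667) = -0.00898693.
Running total after k=1: 28.7176.
Order-2 term: −1/720 · (0.000407083 − 0.00925926) = 1.22947e-05.
Running total after k=2: 28.7176.
Order-3 term: 1/30240 · (1.69031e-05 − 0.00308642) = -1.01505e-07.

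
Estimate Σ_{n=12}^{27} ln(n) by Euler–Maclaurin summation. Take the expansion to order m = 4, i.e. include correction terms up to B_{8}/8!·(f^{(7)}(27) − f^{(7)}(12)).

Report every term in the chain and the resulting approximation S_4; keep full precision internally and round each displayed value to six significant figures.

S_4 ≈ 47.0552

Integral: ∫_12^27 ln(x) dx = 44.1687.
Endpoint term: (f(12) + f(27))/2 = (2.48491 + 3.29584)/2 = 2.89037.
Running total after boundary: 47.0591.
Correction k=1: B_{2}/2! · (f^{(1)}(27) − f^{(1)}(12)) = 1/12 · (0.0370370 − 0.0833333) = -0.00385802.
Partial sum through k=1: 47.0552.
Correction k=2: B_{4}/4! · (f^{(3)}(27) − f^{(3)}(12)) = −1/720 · (0.000101611 − 0.00115741) = 1.46638e-06.
Partial sum through k=2: 47.0552.
Correction k=3: B_{6}/6! · (f^{(5)}(27) − f^{(5)}(12)) = 1/30240 · (1.67260e-06 − 9.64506e-05) = -3.13419e-09.
Partial sum through k=3: 47.0552.
Correction k=4: B_{8}/8! · (f^{(7)}(27) − f^{(7)}(12)) = −1/1209600 · (6.88313e-08 − 2.00939e-05) = 1.65551e-11.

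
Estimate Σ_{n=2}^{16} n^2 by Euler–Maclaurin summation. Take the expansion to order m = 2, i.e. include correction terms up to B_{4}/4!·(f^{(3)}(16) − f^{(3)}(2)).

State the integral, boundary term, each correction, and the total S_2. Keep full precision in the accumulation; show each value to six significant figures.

Integral: ∫_2^16 x^2 dx = 1362.67.
Boundary: ½(f(2) + f(16)) = ½(4.00000 + 256.000) = 130.000.
Integral + boundary = 1492.67.
Order-1 term: 1/12 · (32.0000 − 4.00000) = 2.33333.
Running total after k=1: 1495.00.
Order-2 term: −1/720 · (0.00000 − 0.00000) = 0.00000.

S_2 ≈ 1495.00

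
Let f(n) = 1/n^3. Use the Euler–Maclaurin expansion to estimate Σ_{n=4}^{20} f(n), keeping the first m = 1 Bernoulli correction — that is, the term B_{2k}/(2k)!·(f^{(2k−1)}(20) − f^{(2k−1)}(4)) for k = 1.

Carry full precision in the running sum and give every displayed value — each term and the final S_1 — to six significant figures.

S_1 ≈ 0.0388500

∫_4^20 1/x^3 dx evaluates to 0.0300000.
Boundary: ½(f(4) + f(20)) = ½(0.0156250 + 0.000125000) = 0.00787500.
Running total after boundary: 0.0378750.
Order-1 term: 1/12 · (-1.87500e-05 − (-0.0117188)) = 0.000975000.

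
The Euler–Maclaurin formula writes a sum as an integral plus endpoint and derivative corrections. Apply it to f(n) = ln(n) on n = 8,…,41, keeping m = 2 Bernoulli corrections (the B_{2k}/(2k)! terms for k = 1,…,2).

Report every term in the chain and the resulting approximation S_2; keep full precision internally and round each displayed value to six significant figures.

The integral term ∫_8^41 ln(x) dx = 102.621.
Endpoint term: (f(8) + f(41))/2 = (2.07944 + 3.71357)/2 = 2.89651.
So far: 105.517.
k=1: B_{2}/(2)! × [f^{(1)}(41) − f^{(1)}(8)] = 1/12 × (0.0243902 − 0.125000) = -0.00838415.
Partial sum through k=1: 105.509.
k=2: B_{4}/(4)! × [f^{(3)}(41) − f^{(3)}(8)] = −1/720 × (2.90187e-05 − 0.00390625) = 5.38504e-06.

S_2 ≈ 105.509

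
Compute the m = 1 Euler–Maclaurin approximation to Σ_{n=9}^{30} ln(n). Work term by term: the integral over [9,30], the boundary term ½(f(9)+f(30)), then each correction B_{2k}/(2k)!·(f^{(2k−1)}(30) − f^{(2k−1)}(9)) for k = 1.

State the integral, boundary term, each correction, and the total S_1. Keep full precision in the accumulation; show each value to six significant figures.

S_1 ≈ 64.0536

Integral: ∫_9^30 ln(x) dx = 61.2609.
½[f(9) + f(30)] = ½[2.19722 + 3.40120] = 2.79921.
Running total after boundary: 64.0601.
k=1: B_{2}/(2)! × [f^{(1)}(30) − f^{(1)}(9)] = 1/12 × (0.0333333 − 0.111111) = -0.00648148.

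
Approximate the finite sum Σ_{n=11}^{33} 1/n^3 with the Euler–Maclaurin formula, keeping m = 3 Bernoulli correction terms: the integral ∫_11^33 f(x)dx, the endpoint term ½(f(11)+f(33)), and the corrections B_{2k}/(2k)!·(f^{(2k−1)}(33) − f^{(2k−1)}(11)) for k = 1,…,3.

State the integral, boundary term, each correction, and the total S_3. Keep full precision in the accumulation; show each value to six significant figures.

S_3 ≈ 0.00407948

∫_11^33 1/x^3 dx evaluates to 0.00367309.
Endpoint term: (f(11) + f(33))/2 = (0.000751315 + 2.78265e-05)/2 = 0.000389571.
So far: 0.00406267.
k=1: B_{2}/(2)! × [f^{(1)}(33) − f^{(1)}(11)] = 1/12 × (-2.52968e-06 − (-0.000204904)) = 1.68645e-05.
After k=1: 0.00407953.
k=2: B_{4}/(4)! × [f^{(3)}(33) − f^{(3)}(11)] = −1/720 × (-4.64588e-08 − (-3.38684e-05)) = -4.69750e-08.
After k=2: 0.00407948.
k=3: B_{6}/(6)! × [f^{(5)}(33) − f^{(5)}(11)] = 1/30240 × (-1.79180e-09 − (-1.17560e-05)) = 3.88697e-10.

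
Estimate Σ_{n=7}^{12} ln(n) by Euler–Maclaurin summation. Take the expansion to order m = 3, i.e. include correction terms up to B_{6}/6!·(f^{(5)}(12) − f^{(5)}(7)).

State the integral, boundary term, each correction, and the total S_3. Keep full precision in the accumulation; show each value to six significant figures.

S_3 ≈ 13.4080

The integral term ∫_7^12 ln(x) dx = 11.1975.
Endpoint term: (f(7) + f(12))/2 = (1.94591 + 2.48491)/2 = 2.21541.
Running total after boundary: 13.4129.
k=1: B_{2}/(2)! × [f^{(1)}(12) − f^{(1)}(7)] = 1/12 × (0.0833333 − 0.142857) = -0.00496032.
Partial sum through k=1: 13.4080.
k=2: B_{4}/(4)! × [f^{(3)}(12) − f^{(3)}(7)] = −1/720 × (0.00115741 − 0.00583090) = 6.49097e-06.
Partial sum through k=2: 13.4080.
k=3: B_{6}/(6)! × [f^{(5)}(12) − f^{(5)}(7)] = 1/30240 × (9.64506e-05 − 0.00142798) = -4.40319e-08.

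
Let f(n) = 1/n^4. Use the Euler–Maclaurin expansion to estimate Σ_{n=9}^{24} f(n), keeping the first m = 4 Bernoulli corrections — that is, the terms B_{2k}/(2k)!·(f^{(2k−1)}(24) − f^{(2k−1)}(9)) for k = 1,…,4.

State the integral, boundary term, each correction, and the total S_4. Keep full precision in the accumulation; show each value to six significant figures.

∫_9^24 1/x^4 dx evaluates to 0.000433135.
Endpoint term: (f(9) + f(24))/2 = (0.000152416 + 3.01408e-06)/2 = 7.77149e-05.
So far: 0.000510850.
Correction k=1: B_{2}/2! · (f^{(1)}(24) − f^{(1)}(9)) = 1/12 · (-5.02347e-07 − (-6.77404e-05)) = 5.60317e-06.
Partial sum through k=1: 0.000516453.
Correction k=2: B_{4}/4! · (f^{(3)}(24) − f^{(3)}(9)) = −1/720 · (-2.61639e-08 − (-2.50890e-05)) = -3.48095e-08.
Partial sum through k=2: 0.000516418.
Correction k=3: B_{6}/6! · (f^{(5)}(24) − f^{(5)}(9)) = 1/30240 · (-2.54371e-09 − (-1.73455e-05)) = 5.73510e-10.
Partial sum through k=3: 0.000516419.
Correction k=4: B_{8}/8! · (f^{(7)}(24) − f^{(7)}(9)) = −1/1209600 · (-3.97455e-10 − (-1.92728e-05)) = -1.59328e-11.

S_4 ≈ 0.000516419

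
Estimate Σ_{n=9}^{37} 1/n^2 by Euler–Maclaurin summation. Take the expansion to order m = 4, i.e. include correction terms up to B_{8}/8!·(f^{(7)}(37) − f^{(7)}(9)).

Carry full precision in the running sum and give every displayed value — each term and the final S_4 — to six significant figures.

S_4 ≈ 0.0908469

∫_9^37 1/x^2 dx evaluates to 0.0840841.
Endpoint term: (f(9) + f(37))/2 = (0.0123457 + 0.000730460)/2 = 0.00653807.
Integral + boundary = 0.0906222.
Order-1 term: 1/12 · (-3.94843e-05 − (-0.00274348)) = 0.000225333.
Partial sum through k=1: 0.0908475.
Order-2 term: −1/720 · (-3.46101e-07 − (-0.000406442)) = -5.64022e-07.
Partial sum through k=2: 0.0908469.
Order-3 term: 1/30240 · (-7.58439e-09 − (-0.000150534)) = 4.97773e-09.
Partial sum through k=3: 0.0908469.
Order-4 term: −1/1209600 · (-3.10245e-10 − (-0.000104073)) = -8.60389e-11.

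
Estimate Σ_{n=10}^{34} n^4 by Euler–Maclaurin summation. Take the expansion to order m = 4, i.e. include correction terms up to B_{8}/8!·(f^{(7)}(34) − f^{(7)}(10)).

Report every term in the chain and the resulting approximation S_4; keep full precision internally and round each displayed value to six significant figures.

Integral: ∫_10^34 x^4 dx = 9.06708e+06.
Endpoint term: (f(10) + f(34))/2 = (10000.0 + 1.33634e+06)/2 = 673168.
Running total after boundary: 9.74025e+06.
k=1: B_{2}/(2)! × [f^{(1)}(34) − f^{(1)}(10)] = 1/12 × (157216 − 4000.00) = 12768.0.
Partial sum through k=1: 9.75302e+06.
k=2: B_{4}/(4)! × [f^{(3)}(34) − f^{(3)}(10)] = −1/720 × (816.000 − 240.000) = -0.800000.
Partial sum through k=2: 9.75302e+06.
k=3: B_{6}/(6)! × [f^{(5)}(34) − f^{(5)}(10)] = 1/30240 × (0.00000 − 0.00000) = 0.00000.
Partial sum through k=3: 9.75302e+06.
k=4: B_{8}/(8)! × [f^{(7)}(34) − f^{(7)}(10)] = −1/1209600 × (0.00000 − 0.00000) = 0.00000.

S_4 ≈ 9.75302e+06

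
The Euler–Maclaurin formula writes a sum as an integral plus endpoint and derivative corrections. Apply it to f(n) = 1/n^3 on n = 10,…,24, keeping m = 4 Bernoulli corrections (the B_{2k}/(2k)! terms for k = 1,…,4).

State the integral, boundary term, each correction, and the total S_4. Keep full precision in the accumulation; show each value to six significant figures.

S_4 ≈ 0.00469228

∫_10^24 1/x^3 dx evaluates to 0.00413194.
½[f(10) + f(24)] = ½[0.00100000 + 7.23380e-05] = 0.000536169.
Running total after boundary: 0.00466811.
Correction k=1: B_{2}/2! · (f^{(1)}(24) − f^{(1)}(10)) = 1/12 · (-9.04225e-06 − (-0.000300000)) = 2.42465e-05.
After k=1: 0.00469236.
Correction k=2: B_{4}/4! · (f^{(3)}(24) − f^{(3)}(10)) = −1/720 · (-3.13967e-07 − (-6.00000e-05)) = -8.28973e-08.
After k=2: 0.00469228.
Correction k=3: B_{6}/6! · (f^{(5)}(24) − f^{(5)}(10)) = 1/30240 · (-2.28934e-08 − (-2.52000e-05)) = 8.32576e-10.
After k=3: 0.00469228.
Correction k=4: B_{8}/8! · (f^{(7)}(24) − f^{(7)}(10)) = −1/1209600 · (-2.86168e-09 − (-1.81440e-05)) = -1.49976e-11.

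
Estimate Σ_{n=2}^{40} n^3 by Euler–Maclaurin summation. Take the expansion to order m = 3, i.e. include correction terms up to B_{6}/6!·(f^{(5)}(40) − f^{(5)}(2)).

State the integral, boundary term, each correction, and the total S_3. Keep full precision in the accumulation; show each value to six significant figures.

S_3 ≈ 672399

Integral: ∫_2^40 x^3 dx = 639996.
½[f(2) + f(40)] = ½[8.00000 + 64000.0] = 32004.0.
Running total after boundary: 672000.
Correction k=1: B_{2}/2! · (f^{(1)}(40) − f^{(1)}(2)) = 1/12 · (4800.00 − 12.0000) = 399.000.
After k=1: 672399.
Correction k=2: B_{4}/4! · (f^{(3)}(40) − f^{(3)}(2)) = −1/720 · (6.00000 − 6.00000) = 0.00000.
After k=2: 672399.
Correction k=3: B_{6}/6! · (f^{(5)}(40) − f^{(5)}(2)) = 1/30240 · (0.00000 − 0.00000) = 0.00000.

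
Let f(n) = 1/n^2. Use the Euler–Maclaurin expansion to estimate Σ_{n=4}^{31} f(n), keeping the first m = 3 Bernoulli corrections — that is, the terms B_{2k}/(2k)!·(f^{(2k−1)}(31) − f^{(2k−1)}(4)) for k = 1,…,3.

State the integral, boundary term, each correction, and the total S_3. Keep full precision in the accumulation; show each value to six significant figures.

S_3 ≈ 0.252080

∫_4^31 1/x^2 dx evaluates to 0.217742.
Endpoint term: (f(4) + f(31))/2 = (0.0625000 + 0.00104058)/2 = 0.0317703.
So far: 0.249512.
Order-1 term: 1/12 · (-6.71344e-05 − (-0.0312500)) = 0.00259857.
Running total after k=1: 0.252111.
Order-2 term: −1/720 · (-8.38306e-07 − (-0.0234375)) = -3.25509e-05.
Running total after k=2: 0.252078.
Order-3 term: 1/30240 · (-2.61698e-08 − (-0.0439453)) = 1.45322e-06.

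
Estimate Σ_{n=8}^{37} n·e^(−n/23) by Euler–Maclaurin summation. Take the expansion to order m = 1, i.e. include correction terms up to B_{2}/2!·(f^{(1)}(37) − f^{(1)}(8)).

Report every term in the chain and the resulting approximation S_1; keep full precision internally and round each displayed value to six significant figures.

∫_8^37 x·e^(−x/23) dx evaluates to 227.331.
Endpoint term: (f(8) + f(37))/2 = (5.64977 + 7.40549)/2 = 6.52763.
Integral + boundary = 233.859.
Correction k=1: B_{2}/2! · (f^{(1)}(37) − f^{(1)}(8)) = 1/12 · (-0.121830 − 0.460579) = -0.0485341.

S_1 ≈ 233.810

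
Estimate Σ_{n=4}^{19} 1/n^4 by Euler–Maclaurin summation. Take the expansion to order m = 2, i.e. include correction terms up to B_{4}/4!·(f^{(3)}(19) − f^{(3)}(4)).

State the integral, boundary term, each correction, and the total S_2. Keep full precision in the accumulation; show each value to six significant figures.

S_2 ≈ 0.00743191

Integral: ∫_4^19 1/x^4 dx = 0.00515974.
Boundary: ½(f(4) + f(19)) = ½(0.00390625 + 7.67336e-06) = 0.00195696.
So far: 0.00711670.
k=1: B_{2}/(2)! × [f^{(1)}(19) − f^{(1)}(4)] = 1/12 × (-1.61544e-06 − (-0.00390625)) = 0.000325386.
Partial sum through k=1: 0.00744208.
k=2: B_{4}/(4)! × [f^{(3)}(19) − f^{(3)}(4)] = −1/720 × (-1.34247e-07 − (-0.00732422)) = -1.01723e-05.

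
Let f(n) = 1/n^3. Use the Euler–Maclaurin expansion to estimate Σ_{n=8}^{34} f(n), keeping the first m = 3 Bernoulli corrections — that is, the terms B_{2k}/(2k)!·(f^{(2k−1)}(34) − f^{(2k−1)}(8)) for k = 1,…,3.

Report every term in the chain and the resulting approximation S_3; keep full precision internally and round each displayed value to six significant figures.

The integral term ∫_8^34 1/x^3 dx = 0.00737997.
Boundary: ½(f(8) + f(34)) = ½(0.00195312 + 2.54427e-05) = 0.000989284.
Integral + boundary = 0.00836926.
k=1: B_{2}/(2)! × [f^{(1)}(34) − f^{(1)}(8)] = 1/12 × (-2.24494e-06 − (-0.000732422)) = 6.08481e-05.
After k=1: 0.00843011.
k=2: B_{4}/(4)! × [f^{(3)}(34) − f^{(3)}(8)] = −1/720 × (-3.88399e-08 − (-0.000228882)) = -3.17837e-07.
After k=2: 0.00842979.
k=3: B_{6}/(6)! × [f^{(5)}(34) − f^{(5)}(8)] = 1/30240 × (-1.41114e-09 − (-0.000150204)) = 4.96701e-09.

S_3 ≈ 0.00842979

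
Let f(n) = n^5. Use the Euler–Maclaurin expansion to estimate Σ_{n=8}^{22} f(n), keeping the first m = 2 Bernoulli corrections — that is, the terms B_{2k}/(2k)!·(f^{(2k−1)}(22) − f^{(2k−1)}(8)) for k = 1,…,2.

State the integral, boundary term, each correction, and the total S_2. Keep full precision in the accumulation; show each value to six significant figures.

S_2 ≈ 2.15420e+07

Integral: ∫_8^22 x^5 dx = 1.88530e+07.
½[f(8) + f(22)] = ½[32768.0 + 5.15363e+06] = 2.59320e+06.
Integral + boundary = 2.14462e+07.
Correction k=1: B_{2}/2! · (f^{(1)}(22) − f^{(1)}(8)) = 1/12 · (1.17128e+06 − 20480.0) = 95900.0.
Running total after k=1: 2.15421e+07.
Correction k=2: B_{4}/4! · (f^{(3)}(22) − f^{(3)}(8)) = −1/720 · (29040.0 − 3840.00) = -35.0000.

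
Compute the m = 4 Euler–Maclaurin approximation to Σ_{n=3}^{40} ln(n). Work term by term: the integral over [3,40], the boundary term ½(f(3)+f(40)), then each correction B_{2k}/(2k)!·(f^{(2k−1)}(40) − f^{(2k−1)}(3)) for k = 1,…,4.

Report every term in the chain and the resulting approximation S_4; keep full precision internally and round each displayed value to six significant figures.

S_4 ≈ 109.627

The integral term ∫_3^40 ln(x) dx = 107.259.
½[f(3) + f(40)] = ½[1.09861 + 3.68888] = 2.39375.
So far: 109.653.
Order-1 term: 1/12 · (0.0250000 − 0.333333) = -0.0256944.
Running total after k=1: 109.627.
Order-2 term: −1/720 · (3.12500e-05 − 0.0740741) = 0.000102837.
Running total after k=2: 109.627.
Order-3 term: 1/30240 · (2.34375e-07 − 0.0987654) = -3.26604e-06.
Running total after k=3: 109.627.
Order-4 term: −1/1209600 · (4.39453e-09 − 0.329218) = 2.72171e-07.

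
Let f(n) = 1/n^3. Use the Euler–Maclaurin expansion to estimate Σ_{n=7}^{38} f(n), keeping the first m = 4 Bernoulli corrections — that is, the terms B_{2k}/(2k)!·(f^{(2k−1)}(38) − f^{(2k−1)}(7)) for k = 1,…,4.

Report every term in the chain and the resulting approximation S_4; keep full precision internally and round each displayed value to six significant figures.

S_4 ≈ 0.0114280

The integral term ∫_7^38 1/x^3 dx = 0.00985782.
½[f(7) + f(38)] = ½[0.00291545 + 1.82242e-05] = 0.00146684.
Running total after boundary: 0.0113247.
k=1: B_{2}/(2)! × [f^{(1)}(38) − f^{(1)}(7)] = 1/12 × (-1.43876e-06 − (-0.00124948)) = 0.000104003.
Running total after k=1: 0.0114287.
k=2: B_{4}/(4)! × [f^{(3)}(38) − f^{(3)}(7)] = −1/720 × (-1.99274e-08 − (-0.000509992)) = -7.08294e-07.
Running total after k=2: 0.0114280.
k=3: B_{6}/(6)! × [f^{(5)}(38) − f^{(5)}(7)] = 1/30240 × (-5.79605e-10 − (-0.000437136)) = 1.44555e-08.
Running total after k=3: 0.0114280.
k=4: B_{8}/(8)! × [f^{(7)}(38) − f^{(7)}(7)] = −1/1209600 × (-2.88999e-11 − (-0.000642322)) = -5.31020e-10.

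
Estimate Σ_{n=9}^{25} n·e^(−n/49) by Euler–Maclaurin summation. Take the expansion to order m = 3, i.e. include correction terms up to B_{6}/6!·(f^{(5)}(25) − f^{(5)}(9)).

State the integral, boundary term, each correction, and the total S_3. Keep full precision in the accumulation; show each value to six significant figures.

∫_9^25 x·e^(−x/49) dx evaluates to 188.181.
½[f(9) + f(25)] = ½[7.48987 + 15.0093] = 11.2496.
Running total after boundary: 199.431.
Order-1 term: 1/12 · (0.294060 − 0.679353) = -0.0321077.
Running total after k=1: 199.399.
Order-2 term: −1/720 · (0.000622577 − 0.000976163) = 4.91093e-07.
Running total after k=2: 199.399.
Order-3 term: 1/30240 · (4.67588e-07 − 6.95286e-07) = -7.52968e-12.

S_3 ≈ 199.399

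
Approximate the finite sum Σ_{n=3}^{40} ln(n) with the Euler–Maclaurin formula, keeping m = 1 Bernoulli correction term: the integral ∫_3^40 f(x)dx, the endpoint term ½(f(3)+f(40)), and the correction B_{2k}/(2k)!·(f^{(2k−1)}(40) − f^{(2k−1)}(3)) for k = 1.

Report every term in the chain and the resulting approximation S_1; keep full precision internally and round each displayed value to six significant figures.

Integral: ∫_3^40 ln(x) dx = 107.259.
½[f(3) + f(40)] = ½[1.09861 + 3.68888] = 2.39375.
Integral + boundary = 109.653.
Correction k=1: B_{2}/2! · (f^{(1)}(40) − f^{(1)}(3)) = 1/12 · (0.0250000 − 0.333333) = -0.0256944.

S_1 ≈ 109.627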